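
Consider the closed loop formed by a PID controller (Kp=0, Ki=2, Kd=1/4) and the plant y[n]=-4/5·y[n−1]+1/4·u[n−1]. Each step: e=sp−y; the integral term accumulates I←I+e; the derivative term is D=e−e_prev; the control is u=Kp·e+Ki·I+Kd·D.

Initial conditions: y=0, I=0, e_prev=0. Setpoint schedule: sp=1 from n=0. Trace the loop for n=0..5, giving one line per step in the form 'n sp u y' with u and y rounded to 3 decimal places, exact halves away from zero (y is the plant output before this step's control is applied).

(exact arithmetic carried between steps; '≈' marks a value shown rounded to 6 d.p. or computed from one; I and e_prev carry over from the previous line; the table rounds u and y to 3 d.p., halves away from zero)
n=0: y=0, sp=1, e=sp−y=1; I=1, D=e−e_prev=1; u=0·1+2·1+1/4·1=2.25; next y=-4/5·0+1/4·2.25=0.5625
n=1: y=0.5625, sp=1, e=sp−y=0.4375; I=1.4375, D=e−e_prev=-0.5625; u=0·0.4375+2·1.4375+1/4·(-0.5625)=2.734375; next y=-4/5·0.5625+1/4·2.734375≈0.233594
n=2: y≈0.233594, sp=1, e=sp−y≈0.766406; I≈2.203906, D=e−e_prev≈0.328906; u=0·0.766406+2·2.203906+1/4·0.328906≈4.490039; next y=-4/5·0.233594+1/4·4.490039≈0.935635
n=3: y≈0.935635, sp=1, e=sp−y≈0.064365; I≈2.268271, D=e−e_prev≈-0.702041; u=0·0.064365+2·2.268271+1/4·(-0.702041)≈4.361033; next y=-4/5·0.935635+1/4·4.361033≈0.341750
n=4: y≈0.341750, sp=1, e=sp−y≈0.658250; I≈2.926521, D=e−e_prev≈0.593884; u=0·0.658250+2·2.926521+1/4·0.593884≈6.001513; next y=-4/5·0.341750+1/4·6.001513≈1.226978
n=5: y≈1.226978, sp=1, e=sp−y≈-0.226978; I≈2.699543, D=e−e_prev≈-0.885228; u=0·(-0.226978)+2·2.699543+1/4·(-0.885228)≈5.177779; next y=-4/5·1.226978+1/4·5.177779≈0.312862

0 1 2.250 0.000
1 1 2.734 0.563
2 1 4.490 0.234
3 1 4.361 0.936
4 1 6.002 0.342
5 1 5.178 1.227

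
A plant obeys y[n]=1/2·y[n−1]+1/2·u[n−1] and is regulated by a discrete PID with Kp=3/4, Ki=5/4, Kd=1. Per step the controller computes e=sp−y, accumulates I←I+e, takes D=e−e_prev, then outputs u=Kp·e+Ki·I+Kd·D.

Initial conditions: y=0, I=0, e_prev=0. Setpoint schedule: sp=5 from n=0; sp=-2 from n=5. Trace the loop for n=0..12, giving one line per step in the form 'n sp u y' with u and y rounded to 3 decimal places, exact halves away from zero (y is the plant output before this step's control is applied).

(exact arithmetic carried between steps; '≈' marks a value shown rounded to 6 d.p. or computed from one; I and e_prev carry over from the previous line; the table rounds u and y to 3 d.p., halves away from zero)
n=0: y=0, sp=5, e=sp−y=5; I=5, D=e−e_prev=5; u=3/4·5+5/4·5+1·5=15; next y=1/2·0+1/2·15=7.5
n=1: y=7.5, sp=5, e=sp−y=-2.5; I=2.5, D=e−e_prev=-7.5; u=3/4·(-2.5)+5/4·2.5+1·(-7.5)=-6.25; next y=1/2·7.5+1/2·(-6.25)=0.625
n=2: y=0.625, sp=5, e=sp−y=4.375; I=6.875, D=e−e_prev=6.875; u=3/4·4.375+5/4·6.875+1·6.875=18.75; next y=1/2·0.625+1/2·18.75=9.6875
n=3: y=9.6875, sp=5, e=sp−y=-4.6875; I=2.1875, D=e−e_prev=-9.0625; u=3/4·(-4.6875)+5/4·2.1875+1·(-9.0625)=-9.84375; next y=1/2·9.6875+1/2·(-9.84375)=-0.078125
n=4: y=-0.078125, sp=5, e=sp−y=5.078125; I=7.265625, D=e−e_prev=9.765625; u=3/4·5.078125+5/4·7.265625+1·9.765625=22.65625; next y=1/2·(-0.078125)+1/2·22.65625≈11.289063
n=5: y≈11.289063, sp=-2, e=sp−y≈-13.289063; I≈-6.023438, D=e−e_prev≈-18.367188; u=3/4·(-13.289063)+5/4·(-6.023438)+1·(-18.367188)≈-35.863281; next y=1/2·11.289063+1/2·(-35.863281)≈-12.287109
n=6: y≈-12.287109, sp=-2, e=sp−y≈10.287109; I≈4.263672, D=e−e_prev≈23.576172; u=3/4·10.287109+5/4·4.263672+1·23.576172≈36.621094; next y=1/2·(-12.287109)+1/2·36.621094≈12.166992
n=7: y≈12.166992, sp=-2, e=sp−y≈-14.166992; I≈-9.903320, D=e−e_prev≈-24.454102; u=3/4·(-14.166992)+5/4·(-9.903320)+1·(-24.454102)≈-47.458496; next y=1/2·12.166992+1/2·(-47.458496)≈-17.645752
n=8: y≈-17.645752, sp=-2, e=sp−y≈15.645752; I≈5.742432, D=e−e_prev≈29.812744; u=3/4·15.645752+5/4·5.742432+1·29.812744≈48.725098; next y=1/2·(-17.645752)+1/2·48.725098≈15.539673
n=9: y≈15.539673, sp=-2, e=sp−y≈-17.539673; I≈-11.797241, D=e−e_prev≈-33.185425; u=3/4·(-17.539673)+5/4·(-11.797241)+1·(-33.185425)≈-61.086731; next y=1/2·15.539673+1/2·(-61.086731)≈-22.773529
n=10: y≈-22.773529, sp=-2, e=sp−y≈20.773529; I≈8.976288, D=e−e_prev≈38.313202; u=3/4·20.773529+5/4·8.976288+1·38.313202≈65.113708; next y=1/2·(-22.773529)+1/2·65.113708≈21.170090
n=11: y≈21.170090, sp=-2, e=sp−y≈-23.170090; I≈-14.193802, D=e−e_prev≈-43.943619; u=3/4·(-23.170090)+5/4·(-14.193802)+1·(-43.943619)≈-79.063438; next y=1/2·21.170090+1/2·(-79.063438)≈-28.946674
n=12: y≈-28.946674, sp=-2, e=sp−y≈26.946674; I≈12.752872, D=e−e_prev≈50.116764; u=3/4·26.946674+5/4·12.752872+1·50.116764≈86.267860; next y=1/2·(-28.946674)+1/2·86.267860≈28.660593

0 5 15.000 0.000
1 5 -6.250 7.500
2 5 18.750 0.625
3 5 -9.844 9.688
4 5 22.656 -0.078
5 -2 -35.863 11.289
6 -2 36.621 -12.287
7 -2 -47.458 12.167
8 -2 48.725 -17.646
9 -2 -61.087 15.540
10 -2 65.114 -22.774
11 -2 -79.063 21.170
12 -2 86.268 -28.947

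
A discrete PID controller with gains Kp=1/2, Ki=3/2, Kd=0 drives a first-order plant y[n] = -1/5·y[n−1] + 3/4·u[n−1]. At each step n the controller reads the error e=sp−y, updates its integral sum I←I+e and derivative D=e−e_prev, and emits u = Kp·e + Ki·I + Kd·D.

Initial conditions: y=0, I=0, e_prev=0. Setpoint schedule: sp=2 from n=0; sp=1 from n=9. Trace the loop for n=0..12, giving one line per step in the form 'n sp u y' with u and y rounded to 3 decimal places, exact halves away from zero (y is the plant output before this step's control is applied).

(exact arithmetic carried between steps; '≈' marks a value shown rounded to 6 d.p. or computed from one; I and e_prev carry over from the previous line; the table rounds u and y to 3 d.p., halves away from zero)
n=0: y=0, sp=2, e=sp−y=2; I=2, D=e−e_prev=2; u=1/2·2+3/2·2+0·2=4; next y=-1/5·0+3/4·4=3
n=1: y=3, sp=2, e=sp−y=-1; I=1, D=e−e_prev=-3; u=1/2·(-1)+3/2·1+0·(-3)=1; next y=-1/5·3+3/4·1=0.15
n=2: y=0.15, sp=2, e=sp−y=1.85; I=2.85, D=e−e_prev=2.85; u=1/2·1.85+3/2·2.85+0·2.85=5.2; next y=-1/5·0.15+3/4·5.2=3.87
n=3: y=3.87, sp=2, e=sp−y=-1.87; I=0.98, D=e−e_prev=-3.72; u=1/2·(-1.87)+3/2·0.98+0·(-3.72)=0.535; next y=-1/5·3.87+3/4·0.535=-0.37275
n=4: y=-0.37275, sp=2, e=sp−y=2.37275; I=3.35275, D=e−e_prev=4.24275; u=1/2·2.37275+3/2·3.35275+0·4.24275=6.2155; next y=-1/5·(-0.37275)+3/4·6.2155=4.736175
n=5: y=4.736175, sp=2, e=sp−y=-2.736175; I=0.616575, D=e−e_prev=-5.108925; u=1/2·(-2.736175)+3/2·0.616575+0·(-5.108925)=-0.443225; next y=-1/5·4.736175+3/4·(-0.443225)≈-1.279654
n=6: y≈-1.279654, sp=2, e=sp−y≈3.279654; I≈3.896229, D=e−e_prev≈6.015829; u=1/2·3.279654+3/2·3.896229+0·6.015829≈7.48417; next y=-1/5·(-1.279654)+3/4·7.48417≈5.869058
n=7: y≈5.869058, sp=2, e=sp−y≈-3.869058; I≈0.027171, D=e−e_prev≈-7.148712; u=1/2·(-3.869058)+3/2·0.027171+0·(-7.148712)≈-1.893773; next y=-1/5·5.869058+3/4·(-1.893773)≈-2.594142
n=8: y≈-2.594142, sp=2, e=sp−y≈4.594142; I≈4.621312, D=e−e_prev≈8.463200; u=1/2·4.594142+3/2·4.621312+0·8.463200≈9.229039; next y=-1/5·(-2.594142)+3/4·9.229039≈7.440608
n=9: y≈7.440608, sp=1, e=sp−y≈-6.440608; I≈-1.819295, D=e−e_prev≈-11.034749; u=1/2·(-6.440608)+3/2·(-1.819295)+0·(-11.034749)≈-5.949247; next y=-1/5·7.440608+3/4·(-5.949247)≈-5.950057
n=10: y≈-5.950057, sp=1, e=sp−y≈6.950057; I≈5.130761, D=e−e_prev≈13.390665; u=1/2·6.950057+3/2·5.130761+0·13.390665≈11.171170; next y=-1/5·(-5.950057)+3/4·11.171170≈9.568389
n=11: y≈9.568389, sp=1, e=sp−y≈-8.568389; I≈-3.437628, D=e−e_prev≈-15.518446; u=1/2·(-8.568389)+3/2·(-3.437628)+0·(-15.518446)≈-9.440636; next y=-1/5·9.568389+3/4·(-9.440636)≈-8.994155
n=12: y≈-8.994155, sp=1, e=sp−y≈9.994155; I≈6.556527, D=e−e_prev≈18.562544; u=1/2·9.994155+3/2·6.556527+0·18.562544≈14.831868; next y=-1/5·(-8.994155)+3/4·14.831868≈12.922732

0 2 4.000 0.000
1 2 1.000 3.000
2 2 5.200 0.150
3 2 0.535 3.870
4 2 6.216 -0.373
5 2 -0.443 4.736
6 2 7.484 -1.280
7 2 -1.894 5.869
8 2 9.229 -2.594
9 1 -5.949 7.441
10 1 11.171 -5.950
11 1 -9.441 9.568
12 1 14.832 -8.994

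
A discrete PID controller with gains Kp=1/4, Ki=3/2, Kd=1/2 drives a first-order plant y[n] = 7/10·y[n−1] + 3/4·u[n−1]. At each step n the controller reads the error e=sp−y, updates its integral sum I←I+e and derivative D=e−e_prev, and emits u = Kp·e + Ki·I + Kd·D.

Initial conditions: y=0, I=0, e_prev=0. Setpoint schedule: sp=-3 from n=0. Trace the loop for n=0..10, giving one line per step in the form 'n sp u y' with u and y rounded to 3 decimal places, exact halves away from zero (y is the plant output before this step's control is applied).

(exact arithmetic carried between steps; '≈' marks a value shown rounded to 6 d.p. or computed from one; I and e_prev carry over from the previous line; the table rounds u and y to 3 d.p., halves away from zero)
n=0: y=0, sp=-3, e=sp−y=-3; I=-3, D=e−e_prev=-3; u=1/4·(-3)+3/2·(-3)+1/2·(-3)=-6.75; next y=7/10·0+3/4·(-6.75)=-5.0625
n=1: y=-5.0625, sp=-3, e=sp−y=2.0625; I=-0.9375, D=e−e_prev=5.0625; u=1/4·2.0625+3/2·(-0.9375)+1/2·5.0625=1.640625; next y=7/10·(-5.0625)+3/4·1.640625≈-2.313281
n=2: y≈-2.313281, sp=-3, e=sp−y≈-0.686719; I≈-1.624219, D=e−e_prev≈-2.749219; u=1/4·(-0.686719)+3/2·(-1.624219)+1/2·(-2.749219)≈-3.982617; next y=7/10·(-2.313281)+3/4·(-3.982617)≈-4.606260
n=3: y≈-4.606260, sp=-3, e=sp−y≈1.606260; I≈-0.017959, D=e−e_prev≈2.292979; u=1/4·1.606260+3/2·(-0.017959)+1/2·2.292979≈1.521116; next y=7/10·(-4.606260)+3/4·1.521116≈-2.083545
n=4: y≈-2.083545, sp=-3, e=sp−y≈-0.916455; I≈-0.934414, D=e−e_prev≈-2.522715; u=1/4·(-0.916455)+3/2·(-0.934414)+1/2·(-2.522715)≈-2.892092; next y=7/10·(-2.083545)+3/4·(-2.892092)≈-3.627551
n=5: y≈-3.627551, sp=-3, e=sp−y≈0.627551; I≈-0.306863, D=e−e_prev≈1.544005; u=1/4·0.627551+3/2·(-0.306863)+1/2·1.544005≈0.468595; next y=7/10·(-3.627551)+3/4·0.468595≈-2.187839
n=6: y≈-2.187839, sp=-3, e=sp−y≈-0.812161; I≈-1.119024, D=e−e_prev≈-1.439712; u=1/4·(-0.812161)+3/2·(-1.119024)+1/2·(-1.439712)≈-2.601433; next y=7/10·(-2.187839)+3/4·(-2.601433)≈-3.482562
n=7: y≈-3.482562, sp=-3, e=sp−y≈0.482562; I≈-0.636463, D=e−e_prev≈1.294723; u=1/4·0.482562+3/2·(-0.636463)+1/2·1.294723≈-0.186692; next y=7/10·(-3.482562)+3/4·(-0.186692)≈-2.577812
n=8: y≈-2.577812, sp=-3, e=sp−y≈-0.422188; I≈-1.058650, D=e−e_prev≈-0.904750; u=1/4·(-0.422188)+3/2·(-1.058650)+1/2·(-0.904750)≈-2.145897; next y=7/10·(-2.577812)+3/4·(-2.145897)≈-3.413891
n=9: y≈-3.413891, sp=-3, e=sp−y≈0.413891; I≈-0.644759, D=e−e_prev≈0.836079; u=1/4·0.413891+3/2·(-0.644759)+1/2·0.836079≈-0.445626; next y=7/10·(-3.413891)+3/4·(-0.445626)≈-2.723943
n=10: y≈-2.723943, sp=-3, e=sp−y≈-0.276057; I≈-0.920815, D=e−e_prev≈-0.689948; u=1/4·(-0.276057)+3/2·(-0.920815)+1/2·(-0.689948)≈-1.795211; next y=7/10·(-2.723943)+3/4·(-1.795211)≈-3.253169

0 -3 -6.750 0.000
1 -3 1.641 -5.063
2 -3 -3.983 -2.313
3 -3 1.521 -4.606
4 -3 -2.892 -2.084
5 -3 0.469 -3.628
6 -3 -2.601 -2.188
7 -3 -0.187 -3.483
8 -3 -2.146 -2.578
9 -3 -0.446 -3.414
10 -3 -1.795 -2.724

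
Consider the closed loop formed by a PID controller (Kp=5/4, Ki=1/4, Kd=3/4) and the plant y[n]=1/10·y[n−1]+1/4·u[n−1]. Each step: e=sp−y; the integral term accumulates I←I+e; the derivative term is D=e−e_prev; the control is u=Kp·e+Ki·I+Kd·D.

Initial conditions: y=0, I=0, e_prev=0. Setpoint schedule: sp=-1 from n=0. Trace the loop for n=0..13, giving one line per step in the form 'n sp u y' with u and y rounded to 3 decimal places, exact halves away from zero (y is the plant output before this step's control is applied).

0 -1 -2.250 0.000
1 -1 -0.484 -0.563
2 -1 -1.882 -0.177
3 -1 -1.099 -0.488
4 -1 -1.831 -0.324
5 -1 -1.502 -0.490
6 -1 -1.902 -0.425
7 -1 -1.786 -0.518
8 -1 -2.021 -0.498
9 -1 -2.004 -0.555
10 -1 -2.155 -0.557
11 -1 -2.182 -0.594
12 -1 -2.288 -0.605
13 -1 -2.332 -0.632

(exact arithmetic carried between steps; '≈' marks a value shown rounded to 6 d.p. or computed from one; I and e_prev carry over from the previous line; the table rounds u and y to 3 d.p., halves away from zero)
n=0: y=0, sp=-1, e=sp−y=-1; I=-1, D=e−e_prev=-1; u=5/4·(-1)+1/4·(-1)+3/4·(-1)=-2.25; next y=1/10·0+1/4·(-2.25)=-0.5625
n=1: y=-0.5625, sp=-1, e=sp−y=-0.4375; I=-1.4375, D=e−e_prev=0.5625; u=5/4·(-0.4375)+1/4·(-1.4375)+3/4·0.5625=-0.484375; next y=1/10·(-0.5625)+1/4·(-0.484375)≈-0.177344
n=2: y≈-0.177344, sp=-1, e=sp−y≈-0.822656; I≈-2.260156, D=e−e_prev≈-0.385156; u=5/4·(-0.822656)+1/4·(-2.260156)+3/4·(-0.385156)≈-1.882227; next y=1/10·(-0.177344)+1/4·(-1.882227)≈-0.488291
n=3: y≈-0.488291, sp=-1, e=sp−y≈-0.511709; I≈-2.771865, D=e−e_prev≈0.310947; u=5/4·(-0.511709)+1/4·(-2.771865)+3/4·0.310947≈-1.099392; next y=1/10·(-0.488291)+1/4·(-1.099392)≈-0.323677
n=4: y≈-0.323677, sp=-1, e=sp−y≈-0.676323; I≈-3.448188, D=e−e_prev≈-0.164614; u=5/4·(-0.676323)+1/4·(-3.448188)+3/4·(-0.164614)≈-1.830911; next y=1/10·(-0.323677)+1/4·(-1.830911)≈-0.490095
n=5: y≈-0.490095, sp=-1, e=sp−y≈-0.509905; I≈-3.958093, D=e−e_prev≈0.166418; u=5/4·(-0.509905)+1/4·(-3.958093)+3/4·0.166418≈-1.502090; next y=1/10·(-0.490095)+1/4·(-1.502090)≈-0.424532
n=6: y≈-0.424532, sp=-1, e=sp−y≈-0.575468; I≈-4.533561, D=e−e_prev≈-0.065563; u=5/4·(-0.575468)+1/4·(-4.533561)+3/4·(-0.065563)≈-1.901898; next y=1/10·(-0.424532)+1/4·(-1.901898)≈-0.517928
n=7: y≈-0.517928, sp=-1, e=sp−y≈-0.482072; I≈-5.015633, D=e−e_prev≈0.093396; u=5/4·(-0.482072)+1/4·(-5.015633)+3/4·0.093396≈-1.786452; next y=1/10·(-0.517928)+1/4·(-1.786452)≈-0.498406
n=8: y≈-0.498406, sp=-1, e=sp−y≈-0.501594; I≈-5.517227, D=e−e_prev≈-0.019522; u=5/4·(-0.501594)+1/4·(-5.517227)+3/4·(-0.019522)≈-2.020941; next y=1/10·(-0.498406)+1/4·(-2.020941)≈-0.555076
n=9: y≈-0.555076, sp=-1, e=sp−y≈-0.444924; I≈-5.962151, D=e−e_prev≈0.056670; u=5/4·(-0.444924)+1/4·(-5.962151)+3/4·0.056670≈-2.004191; next y=1/10·(-0.555076)+1/4·(-2.004191)≈-0.556555
n=10: y≈-0.556555, sp=-1, e=sp−y≈-0.443445; I≈-6.405596, D=e−e_prev≈0.001479; u=5/4·(-0.443445)+1/4·(-6.405596)+3/4·0.001479≈-2.154595; next y=1/10·(-0.556555)+1/4·(-2.154595)≈-0.594304
n=11: y≈-0.594304, sp=-1, e=sp−y≈-0.405696; I≈-6.811292, D=e−e_prev≈0.037749; u=5/4·(-0.405696)+1/4·(-6.811292)+3/4·0.037749≈-2.181631; next y=1/10·(-0.594304)+1/4·(-2.181631)≈-0.604838
n=12: y≈-0.604838, sp=-1, e=sp−y≈-0.395162; I≈-7.206454, D=e−e_prev≈0.010534; u=5/4·(-0.395162)+1/4·(-7.206454)+3/4·0.010534≈-2.287666; next y=1/10·(-0.604838)+1/4·(-2.287666)≈-0.632400
n=13: y≈-0.632400, sp=-1, e=sp−y≈-0.367600; I≈-7.574053, D=e−e_prev≈0.027562; u=5/4·(-0.367600)+1/4·(-7.574053)+3/4·0.027562≈-2.332342; next y=1/10·(-0.632400)+1/4·(-2.332342)≈-0.646325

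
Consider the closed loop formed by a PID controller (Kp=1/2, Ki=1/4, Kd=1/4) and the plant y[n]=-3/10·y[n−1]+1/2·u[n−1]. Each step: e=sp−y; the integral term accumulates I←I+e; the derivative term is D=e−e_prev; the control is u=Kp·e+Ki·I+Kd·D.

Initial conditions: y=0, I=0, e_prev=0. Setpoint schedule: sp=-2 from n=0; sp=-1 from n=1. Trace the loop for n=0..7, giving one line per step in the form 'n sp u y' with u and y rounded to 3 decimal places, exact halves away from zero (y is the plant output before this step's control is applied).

0 -2 -2.000 0.000
1 -1 0.000 -1.000
2 -1 -1.800 0.300
3 -1 -0.510 -0.990
4 -1 -1.867 0.042
5 -1 -0.881 -0.946
6 -1 -1.931 -0.157
7 -1 -1.183 -0.919

(exact arithmetic carried between steps; '≈' marks a value shown rounded to 6 d.p. or computed from one; I and e_prev carry over from the previous line; the table rounds u and y to 3 d.p., halves away from zero)
n=0: y=0, sp=-2, e=sp−y=-2; I=-2, D=e−e_prev=-2; u=1/2·(-2)+1/4·(-2)+1/4·(-2)=-2; next y=-3/10·0+1/2·(-2)=-1
n=1: y=-1, sp=-1, e=sp−y=0; I=-2, D=e−e_prev=2; u=1/2·0+1/4·(-2)+1/4·2=0; next y=-3/10·(-1)+1/2·0=0.3
n=2: y=0.3, sp=-1, e=sp−y=-1.3; I=-3.3, D=e−e_prev=-1.3; u=1/2·(-1.3)+1/4·(-3.3)+1/4·(-1.3)=-1.8; next y=-3/10·0.3+1/2·(-1.8)=-0.99
n=3: y=-0.99, sp=-1, e=sp−y=-0.01; I=-3.31, D=e−e_prev=1.29; u=1/2·(-0.01)+1/4·(-3.31)+1/4·1.29=-0.51; next y=-3/10·(-0.99)+1/2·(-0.51)=0.042
n=4: y=0.042, sp=-1, e=sp−y=-1.042; I=-4.352, D=e−e_prev=-1.032; u=1/2·(-1.042)+1/4·(-4.352)+1/4·(-1.032)=-1.867; next y=-3/10·0.042+1/2·(-1.867)=-0.9461
n=5: y=-0.9461, sp=-1, e=sp−y=-0.0539; I=-4.4059, D=e−e_prev=0.9881; u=1/2·(-0.0539)+1/4·(-4.4059)+1/4·0.9881=-0.8814; next y=-3/10·(-0.9461)+1/2·(-0.8814)=-0.15687
n=6: y=-0.15687, sp=-1, e=sp−y=-0.84313; I=-5.24903, D=e−e_prev=-0.78923; u=1/2·(-0.84313)+1/4·(-5.24903)+1/4·(-0.78923)=-1.93113; next y=-3/10·(-0.15687)+1/2·(-1.93113)=-0.918504
n=7: y=-0.918504, sp=-1, e=sp−y=-0.081496; I=-5.330526, D=e−e_prev=0.761634; u=1/2·(-0.081496)+1/4·(-5.330526)+1/4·0.761634=-1.182971; next y=-3/10·(-0.918504)+1/2·(-1.182971)≈-0.315934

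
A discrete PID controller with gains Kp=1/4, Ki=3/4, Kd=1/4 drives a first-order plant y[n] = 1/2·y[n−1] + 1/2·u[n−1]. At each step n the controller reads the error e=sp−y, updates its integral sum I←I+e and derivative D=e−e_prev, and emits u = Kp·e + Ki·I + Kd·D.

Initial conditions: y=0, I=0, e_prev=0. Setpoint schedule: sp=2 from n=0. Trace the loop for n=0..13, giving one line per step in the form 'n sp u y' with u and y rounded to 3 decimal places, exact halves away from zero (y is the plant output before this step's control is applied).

0 2 2.500 0.000
1 2 1.938 1.250
2 2 2.383 1.594
3 2 2.280 1.988
4 2 2.205 2.134
5 2 2.097 2.170
6 2 2.024 2.133
7 2 1.983 2.079
8 2 1.970 2.031
9 2 1.973 2.001
10 2 1.982 1.987
11 2 1.992 1.985
12 2 1.998 1.988
13 2 2.002 1.993

(exact arithmetic carried between steps; '≈' marks a value shown rounded to 6 d.p. or computed from one; I and e_prev carry over from the previous line; the table rounds u and y to 3 d.p., halves away from zero)
n=0: y=0, sp=2, e=sp−y=2; I=2, D=e−e_prev=2; u=1/4·2+3/4·2+1/4·2=2.5; next y=1/2·0+1/2·2.5=1.25
n=1: y=1.25, sp=2, e=sp−y=0.75; I=2.75, D=e−e_prev=-1.25; u=1/4·0.75+3/4·2.75+1/4·(-1.25)=1.9375; next y=1/2·1.25+1/2·1.9375=1.59375
n=2: y=1.59375, sp=2, e=sp−y=0.40625; I=3.15625, D=e−e_prev=-0.34375; u=1/4·0.40625+3/4·3.15625+1/4·(-0.34375)≈2.382813; next y=1/2·1.59375+1/2·2.382813≈1.988281
n=3: y≈1.988281, sp=2, e=sp−y≈0.011719; I≈3.167969, D=e−e_prev≈-0.394531; u=1/4·0.011719+3/4·3.167969+1/4·(-0.394531)≈2.280273; next y=1/2·1.988281+1/2·2.280273≈2.134277
n=4: y≈2.134277, sp=2, e=sp−y≈-0.134277; I≈3.033691, D=e−e_prev≈-0.145996; u=1/4·(-0.134277)+3/4·3.033691+1/4·(-0.145996)≈2.205200; next y=1/2·2.134277+1/2·2.205200≈2.169739
n=5: y≈2.169739, sp=2, e=sp−y≈-0.169739; I≈2.863953, D=e−e_prev≈-0.035461; u=1/4·(-0.169739)+3/4·2.863953+1/4·(-0.035461)≈2.096664; next y=1/2·2.169739+1/2·2.096664≈2.133202
n=6: y≈2.133202, sp=2, e=sp−y≈-0.133202; I≈2.730751, D=e−e_prev≈0.036537; u=1/4·(-0.133202)+3/4·2.730751+1/4·0.036537≈2.023897; next y=1/2·2.133202+1/2·2.023897≈2.078549
n=7: y≈2.078549, sp=2, e=sp−y≈-0.078549; I≈2.652202, D=e−e_prev≈0.054652; u=1/4·(-0.078549)+3/4·2.652202+1/4·0.054652≈1.983177; next y=1/2·2.078549+1/2·1.983177≈2.030863
n=8: y≈2.030863, sp=2, e=sp−y≈-0.030863; I≈2.621338, D=e−e_prev≈0.047686; u=1/4·(-0.030863)+3/4·2.621338+1/4·0.047686≈1.970210; next y=1/2·2.030863+1/2·1.970210≈2.000536
n=9: y≈2.000536, sp=2, e=sp−y≈-0.000536; I≈2.620802, D=e−e_prev≈0.030327; u=1/4·(-0.000536)+3/4·2.620802+1/4·0.030327≈1.973049; next y=1/2·2.000536+1/2·1.973049≈1.986793
n=10: y≈1.986793, sp=2, e=sp−y≈0.013207; I≈2.634009, D=e−e_prev≈0.013744; u=1/4·0.013207+3/4·2.634009+1/4·0.013744≈1.982245; next y=1/2·1.986793+1/2·1.982245≈1.984519
n=11: y≈1.984519, sp=2, e=sp−y≈0.015481; I≈2.649491, D=e−e_prev≈0.002274; u=1/4·0.015481+3/4·2.649491+1/4·0.002274≈1.991557; next y=1/2·1.984519+1/2·1.991557≈1.988038
n=12: y≈1.988038, sp=2, e=sp−y≈0.011962; I≈2.661453, D=e−e_prev≈-0.003519; u=1/4·0.011962+3/4·2.661453+1/4·(-0.003519)≈1.998200; next y=1/2·1.988038+1/2·1.998200≈1.993119
n=13: y≈1.993119, sp=2, e=sp−y≈0.006881; I≈2.668334, D=e−e_prev≈-0.005081; u=1/4·0.006881+3/4·2.668334+1/4·(-0.005081)≈2.001700; next y=1/2·1.993119+1/2·2.001700≈1.997410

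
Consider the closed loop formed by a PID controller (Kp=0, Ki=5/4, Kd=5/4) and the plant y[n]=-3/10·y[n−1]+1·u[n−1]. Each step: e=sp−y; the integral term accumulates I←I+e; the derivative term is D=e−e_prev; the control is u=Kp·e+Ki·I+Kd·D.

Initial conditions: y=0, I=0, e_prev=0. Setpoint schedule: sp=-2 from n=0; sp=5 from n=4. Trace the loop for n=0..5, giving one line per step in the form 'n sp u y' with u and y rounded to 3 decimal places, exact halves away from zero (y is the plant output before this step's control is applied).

0 -2 -5.000 0.000
1 -2 7.500 -5.000
2 -2 -30.000 9.000
3 -2 78.000 -32.700
4 5 -219.525 87.810
5 5 653.045 -245.868

(exact arithmetic carried between steps; '≈' marks a value shown rounded to 6 d.p. or computed from one; I and e_prev carry over from the previous line; the table rounds u and y to 3 d.p., halves away from zero)
n=0: y=0, sp=-2, e=sp−y=-2; I=-2, D=e−e_prev=-2; u=0·(-2)+5/4·(-2)+5/4·(-2)=-5; next y=-3/10·0+1·(-5)=-5
n=1: y=-5, sp=-2, e=sp−y=3; I=1, D=e−e_prev=5; u=0·3+5/4·1+5/4·5=7.5; next y=-3/10·(-5)+1·7.5=9
n=2: y=9, sp=-2, e=sp−y=-11; I=-10, D=e−e_prev=-14; u=0·(-11)+5/4·(-10)+5/4·(-14)=-30; next y=-3/10·9+1·(-30)=-32.7
n=3: y=-32.7, sp=-2, e=sp−y=30.7; I=20.7, D=e−e_prev=41.7; u=0·30.7+5/4·20.7+5/4·41.7=78; next y=-3/10·(-32.7)+1·78=87.81
n=4: y=87.81, sp=5, e=sp−y=-82.81; I=-62.11, D=e−e_prev=-113.51; u=0·(-82.81)+5/4·(-62.11)+5/4·(-113.51)=-219.525; next y=-3/10·87.81+1·(-219.525)=-245.868
n=5: y=-245.868, sp=5, e=sp−y=250.868; I=188.758, D=e−e_prev=333.678; u=0·250.868+5/4·188.758+5/4·333.678=653.045; next y=-3/10·(-245.868)+1·653.045=726.8054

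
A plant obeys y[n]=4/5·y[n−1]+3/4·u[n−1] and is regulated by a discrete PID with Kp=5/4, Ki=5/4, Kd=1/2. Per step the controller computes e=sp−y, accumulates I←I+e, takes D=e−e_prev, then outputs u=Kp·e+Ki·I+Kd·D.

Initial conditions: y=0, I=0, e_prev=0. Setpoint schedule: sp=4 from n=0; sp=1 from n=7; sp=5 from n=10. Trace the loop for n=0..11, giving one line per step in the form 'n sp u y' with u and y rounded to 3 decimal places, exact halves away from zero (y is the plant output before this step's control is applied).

0 4 12.000 0.000
1 4 -12.000 9.000
2 4 18.650 -1.800
3 4 -22.543 12.548
4 4 32.196 -6.869
5 4 -40.488 18.652
6 4 56.247 -15.445
7 1 -81.318 29.830
8 1 107.646 -37.125
9 1 -142.653 51.034
10 5 202.474 -66.162
11 5 -264.435 98.925

(exact arithmetic carried between steps; '≈' marks a value shown rounded to 6 d.p. or computed from one; I and e_prev carry over from the previous line; the table rounds u and y to 3 d.p., halves away from zero)
n=0: y=0, sp=4, e=sp−y=4; I=4, D=e−e_prev=4; u=5/4·4+5/4·4+1/2·4=12; next y=4/5·0+3/4·12=9
n=1: y=9, sp=4, e=sp−y=-5; I=-1, D=e−e_prev=-9; u=5/4·(-5)+5/4·(-1)+1/2·(-9)=-12; next y=4/5·9+3/4·(-12)=-1.8
n=2: y=-1.8, sp=4, e=sp−y=5.8; I=4.8, D=e−e_prev=10.8; u=5/4·5.8+5/4·4.8+1/2·10.8=18.65; next y=4/5·(-1.8)+3/4·18.65=12.5475
n=3: y=12.5475, sp=4, e=sp−y=-8.5475; I=-3.7475, D=e−e_prev=-14.3475; u=5/4·(-8.5475)+5/4·(-3.7475)+1/2·(-14.3475)=-22.5425; next y=4/5·12.5475+3/4·(-22.5425)=-6.868875
n=4: y=-6.868875, sp=4, e=sp−y=10.868875; I=7.121375, D=e−e_prev=19.416375; u=5/4·10.868875+5/4·7.121375+1/2·19.416375=32.196; next y=4/5·(-6.868875)+3/4·32.196=18.6519
n=5: y=18.6519, sp=4, e=sp−y=-14.6519; I=-7.530525, D=e−e_prev=-25.520775; u=5/4·(-14.6519)+5/4·(-7.530525)+1/2·(-25.520775)≈-40.488419; next y=4/5·18.6519+3/4·(-40.488419)≈-15.444794
n=6: y≈-15.444794, sp=4, e=sp−y≈19.444794; I≈11.914269, D=e−e_prev≈34.096694; u=5/4·19.444794+5/4·11.914269+1/2·34.096694≈56.247176; next y=4/5·(-15.444794)+3/4·56.247176≈29.829547
n=7: y≈29.829547, sp=1, e=sp−y≈-28.829547; I≈-16.915278, D=e−e_prev≈-48.274341; u=5/4·(-28.829547)+5/4·(-16.915278)+1/2·(-48.274341)≈-81.318201; next y=4/5·29.829547+3/4·(-81.318201)≈-37.125013
n=8: y≈-37.125013, sp=1, e=sp−y≈38.125013; I≈21.209736, D=e−e_prev≈66.954560; u=5/4·38.125013+5/4·21.209736+1/2·66.954560≈107.645716; next y=4/5·(-37.125013)+3/4·107.645716≈51.034276
n=9: y≈51.034276, sp=1, e=sp−y≈-50.034276; I≈-28.824541, D=e−e_prev≈-88.159290; u=5/4·(-50.034276)+5/4·(-28.824541)+1/2·(-88.159290)≈-142.653166; next y=4/5·51.034276+3/4·(-142.653166)≈-66.162454
n=10: y≈-66.162454, sp=5, e=sp−y≈71.162454; I≈42.337913, D=e−e_prev≈121.196730; u=5/4·71.162454+5/4·42.337913+1/2·121.196730≈202.473823; next y=4/5·(-66.162454)+3/4·202.473823≈98.925404
n=11: y≈98.925404, sp=5, e=sp−y≈-93.925404; I≈-51.587492, D=e−e_prev≈-165.087858; u=5/4·(-93.925404)+5/4·(-51.587492)+1/2·(-165.087858)≈-264.435049; next y=4/5·98.925404+3/4·(-264.435049)≈-119.185963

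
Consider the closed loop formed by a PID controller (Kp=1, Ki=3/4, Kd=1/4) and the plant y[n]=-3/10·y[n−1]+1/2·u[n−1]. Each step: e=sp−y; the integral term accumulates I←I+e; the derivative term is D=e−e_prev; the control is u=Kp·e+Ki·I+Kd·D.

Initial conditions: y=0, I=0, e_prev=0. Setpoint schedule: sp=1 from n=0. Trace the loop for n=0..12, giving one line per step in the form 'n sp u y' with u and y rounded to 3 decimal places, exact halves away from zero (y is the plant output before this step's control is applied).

(exact arithmetic carried between steps; '≈' marks a value shown rounded to 6 d.p. or computed from one; I and e_prev carry over from the previous line; the table rounds u and y to 3 d.p., halves away from zero)
n=0: y=0, sp=1, e=sp−y=1; I=1, D=e−e_prev=1; u=1·1+3/4·1+1/4·1=2; next y=-3/10·0+1/2·2=1
n=1: y=1, sp=1, e=sp−y=0; I=1, D=e−e_prev=-1; u=1·0+3/4·1+1/4·(-1)=0.5; next y=-3/10·1+1/2·0.5=-0.05
n=2: y=-0.05, sp=1, e=sp−y=1.05; I=2.05, D=e−e_prev=1.05; u=1·1.05+3/4·2.05+1/4·1.05=2.85; next y=-3/10·(-0.05)+1/2·2.85=1.44
n=3: y=1.44, sp=1, e=sp−y=-0.44; I=1.61, D=e−e_prev=-1.49; u=1·(-0.44)+3/4·1.61+1/4·(-1.49)=0.395; next y=-3/10·1.44+1/2·0.395=-0.2345
n=4: y=-0.2345, sp=1, e=sp−y=1.2345; I=2.8445, D=e−e_prev=1.6745; u=1·1.2345+3/4·2.8445+1/4·1.6745=3.7865; next y=-3/10·(-0.2345)+1/2·3.7865=1.9636
n=5: y=1.9636, sp=1, e=sp−y=-0.9636; I=1.8809, D=e−e_prev=-2.1981; u=1·(-0.9636)+3/4·1.8809+1/4·(-2.1981)=-0.10245; next y=-3/10·1.9636+1/2·(-0.10245)=-0.640305
n=6: y=-0.640305, sp=1, e=sp−y=1.640305; I=3.521205, D=e−e_prev=2.603905; u=1·1.640305+3/4·3.521205+1/4·2.603905=4.932185; next y=-3/10·(-0.640305)+1/2·4.932185=2.658184
n=7: y=2.658184, sp=1, e=sp−y=-1.658184; I=1.863021, D=e−e_prev=-3.298489; u=1·(-1.658184)+3/4·1.863021+1/4·(-3.298489)≈-1.085541; next y=-3/10·2.658184+1/2·(-1.085541)≈-1.340225
n=8: y≈-1.340225, sp=1, e=sp−y≈2.340225; I≈4.203246, D=e−e_prev≈3.998409; u=1·2.340225+3/4·4.203246+1/4·3.998409≈6.492263; next y=-3/10·(-1.340225)+1/2·6.492263≈3.648199
n=9: y≈3.648199, sp=1, e=sp−y≈-2.648199; I≈1.555047, D=e−e_prev≈-4.988424; u=1·(-2.648199)+3/4·1.555047+1/4·(-4.988424)≈-2.729019; next y=-3/10·3.648199+1/2·(-2.729019)≈-2.458969
n=10: y≈-2.458969, sp=1, e=sp−y≈3.458969; I≈5.014017, D=e−e_prev≈6.107168; u=1·3.458969+3/4·5.014017+1/4·6.107168≈8.746274; next y=-3/10·(-2.458969)+1/2·8.746274≈5.110828
n=11: y≈5.110828, sp=1, e=sp−y≈-4.110828; I≈0.903189, D=e−e_prev≈-7.569797; u=1·(-4.110828)+3/4·0.903189+1/4·(-7.569797)≈-5.325886; next y=-3/10·5.110828+1/2·(-5.325886)≈-4.196191
n=12: y≈-4.196191, sp=1, e=sp−y≈5.196191; I≈6.099380, D=e−e_prev≈9.307019; u=1·5.196191+3/4·6.099380+1/4·9.307019≈12.097481; next y=-3/10·(-4.196191)+1/2·12.097481≈7.307598

0 1 2.000 0.000
1 1 0.500 1.000
2 1 2.850 -0.050
3 1 0.395 1.440
4 1 3.787 -0.235
5 1 -0.102 1.964
6 1 4.932 -0.640
7 1 -1.086 2.658
8 1 6.492 -1.340
9 1 -2.729 3.648
10 1 8.746 -2.459
11 1 -5.326 5.111
12 1 12.097 -4.196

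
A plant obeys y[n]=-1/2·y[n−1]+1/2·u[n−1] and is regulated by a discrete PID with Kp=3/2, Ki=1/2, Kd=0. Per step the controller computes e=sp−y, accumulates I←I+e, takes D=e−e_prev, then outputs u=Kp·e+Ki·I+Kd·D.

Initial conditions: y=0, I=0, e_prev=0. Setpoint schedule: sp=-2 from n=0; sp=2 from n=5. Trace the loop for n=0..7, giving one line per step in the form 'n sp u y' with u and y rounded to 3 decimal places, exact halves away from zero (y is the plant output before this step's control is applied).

(exact arithmetic carried between steps; '≈' marks a value shown rounded to 6 d.p. or computed from one; I and e_prev carry over from the previous line; the table rounds u and y to 3 d.p., halves away from zero)
n=0: y=0, sp=-2, e=sp−y=-2; I=-2, D=e−e_prev=-2; u=3/2·(-2)+1/2·(-2)+0·(-2)=-4; next y=-1/2·0+1/2·(-4)=-2
n=1: y=-2, sp=-2, e=sp−y=0; I=-2, D=e−e_prev=2; u=3/2·0+1/2·(-2)+0·2=-1; next y=-1/2·(-2)+1/2·(-1)=0.5
n=2: y=0.5, sp=-2, e=sp−y=-2.5; I=-4.5, D=e−e_prev=-2.5; u=3/2·(-2.5)+1/2·(-4.5)+0·(-2.5)=-6; next y=-1/2·0.5+1/2·(-6)=-3.25
n=3: y=-3.25, sp=-2, e=sp−y=1.25; I=-3.25, D=e−e_prev=3.75; u=3/2·1.25+1/2·(-3.25)+0·3.75=0.25; next y=-1/2·(-3.25)+1/2·0.25=1.75
n=4: y=1.75, sp=-2, e=sp−y=-3.75; I=-7, D=e−e_prev=-5; u=3/2·(-3.75)+1/2·(-7)+0·(-5)=-9.125; next y=-1/2·1.75+1/2·(-9.125)=-5.4375
n=5: y=-5.4375, sp=2, e=sp−y=7.4375; I=0.4375, D=e−e_prev=11.1875; u=3/2·7.4375+1/2·0.4375+0·11.1875=11.375; next y=-1/2·(-5.4375)+1/2·11.375=8.40625
n=6: y=8.40625, sp=2, e=sp−y=-6.40625; I=-5.96875, D=e−e_prev=-13.84375; u=3/2·(-6.40625)+1/2·(-5.96875)+0·(-13.84375)=-12.59375; next y=-1/2·8.40625+1/2·(-12.59375)=-10.5
n=7: y=-10.5, sp=2, e=sp−y=12.5; I=6.53125, D=e−e_prev=18.90625; u=3/2·12.5+1/2·6.53125+0·18.90625=22.015625; next y=-1/2·(-10.5)+1/2·22.015625≈16.257813

0 -2 -4.000 0.000
1 -2 -1.000 -2.000
2 -2 -6.000 0.500
3 -2 0.250 -3.250
4 -2 -9.125 1.750
5 2 11.375 -5.438
6 2 -12.594 8.406
7 2 22.016 -10.500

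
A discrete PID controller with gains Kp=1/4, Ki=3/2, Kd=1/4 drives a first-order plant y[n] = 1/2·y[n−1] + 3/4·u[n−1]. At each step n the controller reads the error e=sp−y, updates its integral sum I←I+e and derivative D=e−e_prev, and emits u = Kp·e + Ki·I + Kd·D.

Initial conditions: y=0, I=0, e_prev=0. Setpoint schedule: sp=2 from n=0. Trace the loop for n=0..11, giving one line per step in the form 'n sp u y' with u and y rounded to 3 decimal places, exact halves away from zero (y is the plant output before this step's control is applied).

0 2 4.000 0.000
1 2 0.500 3.000
2 2 2.000 1.875
3 2 0.781 2.438
4 2 1.531 1.805
5 2 1.174 2.051
6 2 1.449 1.906
7 2 1.286 2.040
8 2 1.370 1.985
9 2 1.309 2.020
10 2 1.344 1.992
11 2 1.325 2.004

(exact arithmetic carried between steps; '≈' marks a value shown rounded to 6 d.p. or computed from one; I and e_prev carry over from the previous line; the table rounds u and y to 3 d.p., halves away from zero)
n=0: y=0, sp=2, e=sp−y=2; I=2, D=e−e_prev=2; u=1/4·2+3/2·2+1/4·2=4; next y=1/2·0+3/4·4=3
n=1: y=3, sp=2, e=sp−y=-1; I=1, D=e−e_prev=-3; u=1/4·(-1)+3/2·1+1/4·(-3)=0.5; next y=1/2·3+3/4·0.5=1.875
n=2: y=1.875, sp=2, e=sp−y=0.125; I=1.125, D=e−e_prev=1.125; u=1/4·0.125+3/2·1.125+1/4·1.125=2; next y=1/2·1.875+3/4·2=2.4375
n=3: y=2.4375, sp=2, e=sp−y=-0.4375; I=0.6875, D=e−e_prev=-0.5625; u=1/4·(-0.4375)+3/2·0.6875+1/4·(-0.5625)=0.78125; next y=1/2·2.4375+3/4·0.78125≈1.804688
n=4: y≈1.804688, sp=2, e=sp−y≈0.195313; I≈0.882813, D=e−e_prev≈0.632813; u=1/4·0.195313+3/2·0.882813+1/4·0.632813≈1.53125; next y=1/2·1.804688+3/4·1.53125≈2.050781
n=5: y≈2.050781, sp=2, e=sp−y≈-0.050781; I≈0.832031, D=e−e_prev≈-0.246094; u=1/4·(-0.050781)+3/2·0.832031+1/4·(-0.246094)≈1.173828; next y=1/2·2.050781+3/4·1.173828≈1.905762
n=6: y≈1.905762, sp=2, e=sp−y≈0.094238; I≈0.926270, D=e−e_prev≈0.145020; u=1/4·0.094238+3/2·0.926270+1/4·0.145020≈1.449219; next y=1/2·1.905762+3/4·1.449219≈2.039795
n=7: y≈2.039795, sp=2, e=sp−y≈-0.039795; I≈0.886475, D=e−e_prev≈-0.134033; u=1/4·(-0.039795)+3/2·0.886475+1/4·(-0.134033)≈1.286255; next y=1/2·2.039795+3/4·1.286255≈1.984589
n=8: y≈1.984589, sp=2, e=sp−y≈0.015411; I≈0.901886, D=e−e_prev≈0.055206; u=1/4·0.015411+3/2·0.901886+1/4·0.055206≈1.370483; next y=1/2·1.984589+3/4·1.370483≈2.020157
n=9: y≈2.020157, sp=2, e=sp−y≈-0.020157; I≈0.881729, D=e−e_prev≈-0.035568; u=1/4·(-0.020157)+3/2·0.881729+1/4·(-0.035568)≈1.308662; next y=1/2·2.020157+3/4·1.308662≈1.991575
n=10: y≈1.991575, sp=2, e=sp−y≈0.008425; I≈0.890154, D=e−e_prev≈0.028582; u=1/4·0.008425+3/2·0.890154+1/4·0.028582≈1.344482; next y=1/2·1.991575+3/4·1.344482≈2.004149
n=11: y≈2.004149, sp=2, e=sp−y≈-0.004149; I≈0.886004, D=e−e_prev≈-0.012574; u=1/4·(-0.004149)+3/2·0.886004+1/4·(-0.012574)≈1.324826; next y=1/2·2.004149+3/4·1.324826≈1.995694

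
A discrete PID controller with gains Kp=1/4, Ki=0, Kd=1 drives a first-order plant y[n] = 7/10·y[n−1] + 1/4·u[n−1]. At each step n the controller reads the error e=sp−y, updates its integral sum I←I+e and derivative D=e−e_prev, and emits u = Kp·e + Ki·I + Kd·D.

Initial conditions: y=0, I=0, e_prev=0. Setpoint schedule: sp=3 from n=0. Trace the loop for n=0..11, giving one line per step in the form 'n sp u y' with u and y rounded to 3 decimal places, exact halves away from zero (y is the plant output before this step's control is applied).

(exact arithmetic carried between steps; '≈' marks a value shown rounded to 6 d.p. or computed from one; I and e_prev carry over from the previous line; the table rounds u and y to 3 d.p., halves away from zero)
n=0: y=0, sp=3, e=sp−y=3; I=3, D=e−e_prev=3; u=1/4·3+0·3+1·3=3.75; next y=7/10·0+1/4·3.75=0.9375
n=1: y=0.9375, sp=3, e=sp−y=2.0625; I=5.0625, D=e−e_prev=-0.9375; u=1/4·2.0625+0·5.0625+1·(-0.9375)=-0.421875; next y=7/10·0.9375+1/4·(-0.421875)≈0.550781
n=2: y≈0.550781, sp=3, e=sp−y≈2.449219; I≈7.511719, D=e−e_prev≈0.386719; u=1/4·2.449219+0·7.511719+1·0.386719≈0.999023; next y=7/10·0.550781+1/4·0.999023≈0.635303
n=3: y≈0.635303, sp=3, e=sp−y≈2.364697; I≈9.876416, D=e−e_prev≈-0.084521; u=1/4·2.364697+0·9.876416+1·(-0.084521)≈0.506653; next y=7/10·0.635303+1/4·0.506653≈0.571375
n=4: y≈0.571375, sp=3, e=sp−y≈2.428625; I≈12.305041, D=e−e_prev≈0.063928; u=1/4·2.428625+0·12.305041+1·0.063928≈0.671084; next y=7/10·0.571375+1/4·0.671084≈0.567734
n=5: y≈0.567734, sp=3, e=sp−y≈2.432266; I≈14.737307, D=e−e_prev≈0.003642; u=1/4·2.432266+0·14.737307+1·0.003642≈0.611708; next y=7/10·0.567734+1/4·0.611708≈0.550341
n=6: y≈0.550341, sp=3, e=sp−y≈2.449659; I≈17.186967, D=e−e_prev≈0.017393; u=1/4·2.449659+0·17.186967+1·0.017393≈0.629808; next y=7/10·0.550341+1/4·0.629808≈0.542690
n=7: y≈0.542690, sp=3, e=sp−y≈2.457310; I≈19.644276, D=e−e_prev≈0.007650; u=1/4·2.457310+0·19.644276+1·0.007650≈0.621978; next y=7/10·0.542690+1/4·0.621978≈0.535378
n=8: y≈0.535378, sp=3, e=sp−y≈2.464622; I≈22.108899, D=e−e_prev≈0.007313; u=1/4·2.464622+0·22.108899+1·0.007313≈0.623468; next y=7/10·0.535378+1/4·0.623468≈0.530631
n=9: y≈0.530631, sp=3, e=sp−y≈2.469369; I≈24.578267, D=e−e_prev≈0.004746; u=1/4·2.469369+0·24.578267+1·0.004746≈0.622088; next y=7/10·0.530631+1/4·0.622088≈0.526964
n=10: y≈0.526964, sp=3, e=sp−y≈2.473036; I≈27.051303, D=e−e_prev≈0.003667; u=1/4·2.473036+0·27.051303+1·0.003667≈0.621926; next y=7/10·0.526964+1/4·0.621926≈0.524356
n=11: y≈0.524356, sp=3, e=sp−y≈2.475644; I≈29.526947, D=e−e_prev≈0.002608; u=1/4·2.475644+0·29.526947+1·0.002608≈0.621519; next y=7/10·0.524356+1/4·0.621519≈0.522429

0 3 3.750 0.000
1 3 -0.422 0.938
2 3 0.999 0.551
3 3 0.507 0.635
4 3 0.671 0.571
5 3 0.612 0.568
6 3 0.630 0.550
7 3 0.622 0.543
8 3 0.623 0.535
9 3 0.622 0.531
10 3 0.622 0.527
11 3 0.622 0.524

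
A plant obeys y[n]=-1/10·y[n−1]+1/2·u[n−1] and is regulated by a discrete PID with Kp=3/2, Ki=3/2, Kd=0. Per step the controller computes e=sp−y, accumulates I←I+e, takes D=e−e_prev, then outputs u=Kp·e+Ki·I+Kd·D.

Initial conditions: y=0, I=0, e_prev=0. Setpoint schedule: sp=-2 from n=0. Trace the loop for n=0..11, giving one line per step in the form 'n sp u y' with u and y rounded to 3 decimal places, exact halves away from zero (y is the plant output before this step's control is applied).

(exact arithmetic carried between steps; '≈' marks a value shown rounded to 6 d.p. or computed from one; I and e_prev carry over from the previous line; the table rounds u and y to 3 d.p., halves away from zero)
n=0: y=0, sp=-2, e=sp−y=-2; I=-2, D=e−e_prev=-2; u=3/2·(-2)+3/2·(-2)+0·(-2)=-6; next y=-1/10·0+1/2·(-6)=-3
n=1: y=-3, sp=-2, e=sp−y=1; I=-1, D=e−e_prev=3; u=3/2·1+3/2·(-1)+0·3=0; next y=-1/10·(-3)+1/2·0=0.3
n=2: y=0.3, sp=-2, e=sp−y=-2.3; I=-3.3, D=e−e_prev=-3.3; u=3/2·(-2.3)+3/2·(-3.3)+0·(-3.3)=-8.4; next y=-1/10·0.3+1/2·(-8.4)=-4.23
n=3: y=-4.23, sp=-2, e=sp−y=2.23; I=-1.07, D=e−e_prev=4.53; u=3/2·2.23+3/2·(-1.07)+0·4.53=1.74; next y=-1/10·(-4.23)+1/2·1.74=1.293
n=4: y=1.293, sp=-2, e=sp−y=-3.293; I=-4.363, D=e−e_prev=-5.523; u=3/2·(-3.293)+3/2·(-4.363)+0·(-5.523)=-11.484; next y=-1/10·1.293+1/2·(-11.484)=-5.8713
n=5: y=-5.8713, sp=-2, e=sp−y=3.8713; I=-0.4917, D=e−e_prev=7.1643; u=3/2·3.8713+3/2·(-0.4917)+0·7.1643=5.0694; next y=-1/10·(-5.8713)+1/2·5.0694=3.12183
n=6: y=3.12183, sp=-2, e=sp−y=-5.12183; I=-5.61353, D=e−e_prev=-8.99313; u=3/2·(-5.12183)+3/2·(-5.61353)+0·(-8.99313)=-16.10304; next y=-1/10·3.12183+1/2·(-16.10304)=-8.363703
n=7: y=-8.363703, sp=-2, e=sp−y=6.363703; I=0.750173, D=e−e_prev=11.485533; u=3/2·6.363703+3/2·0.750173+0·11.485533=10.670814; next y=-1/10·(-8.363703)+1/2·10.670814≈6.171777
n=8: y≈6.171777, sp=-2, e=sp−y≈-8.171777; I≈-7.421604, D=e−e_prev≈-14.535480; u=3/2·(-8.171777)+3/2·(-7.421604)+0·(-14.535480)≈-23.390072; next y=-1/10·6.171777+1/2·(-23.390072)≈-12.312214
n=9: y≈-12.312214, sp=-2, e=sp−y≈10.312214; I≈2.890610, D=e−e_prev≈18.483991; u=3/2·10.312214+3/2·2.890610+0·18.483991≈19.804235; next y=-1/10·(-12.312214)+1/2·19.804235≈11.133339
n=10: y≈11.133339, sp=-2, e=sp−y≈-13.133339; I≈-10.242729, D=e−e_prev≈-23.445553; u=3/2·(-13.133339)+3/2·(-10.242729)+0·(-23.445553)≈-35.064103; next y=-1/10·11.133339+1/2·(-35.064103)≈-18.645385
n=11: y≈-18.645385, sp=-2, e=sp−y≈16.645385; I≈6.402656, D=e−e_prev≈29.778724; u=3/2·16.645385+3/2·6.402656+0·29.778724≈34.572062; next y=-1/10·(-18.645385)+1/2·34.572062≈19.150569

0 -2 -6.000 0.000
1 -2 0.000 -3.000
2 -2 -8.400 0.300
3 -2 1.740 -4.230
4 -2 -11.484 1.293
5 -2 5.069 -5.871
6 -2 -16.103 3.122
7 -2 10.671 -8.364
8 -2 -23.390 6.172
9 -2 19.804 -12.312
10 -2 -35.064 11.133
11 -2 34.572 -18.645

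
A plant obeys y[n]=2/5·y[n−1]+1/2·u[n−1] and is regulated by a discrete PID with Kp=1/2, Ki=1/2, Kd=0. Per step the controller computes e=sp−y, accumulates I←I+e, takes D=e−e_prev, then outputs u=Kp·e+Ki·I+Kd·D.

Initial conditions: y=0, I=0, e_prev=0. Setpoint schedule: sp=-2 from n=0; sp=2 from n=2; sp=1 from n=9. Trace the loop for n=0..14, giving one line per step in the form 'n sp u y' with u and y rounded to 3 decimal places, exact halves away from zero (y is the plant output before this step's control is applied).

(exact arithmetic carried between steps; '≈' marks a value shown rounded to 6 d.p. or computed from one; I and e_prev carry over from the previous line; the table rounds u and y to 3 d.p., halves away from zero)
n=0: y=0, sp=-2, e=sp−y=-2; I=-2, D=e−e_prev=-2; u=1/2·(-2)+1/2·(-2)+0·(-2)=-2; next y=2/5·0+1/2·(-2)=-1
n=1: y=-1, sp=-2, e=sp−y=-1; I=-3, D=e−e_prev=1; u=1/2·(-1)+1/2·(-3)+0·1=-2; next y=2/5·(-1)+1/2·(-2)=-1.4
n=2: y=-1.4, sp=2, e=sp−y=3.4; I=0.4, D=e−e_prev=4.4; u=1/2·3.4+1/2·0.4+0·4.4=1.9; next y=2/5·(-1.4)+1/2·1.9=0.39
n=3: y=0.39, sp=2, e=sp−y=1.61; I=2.01, D=e−e_prev=-1.79; u=1/2·1.61+1/2·2.01+0·(-1.79)=1.81; next y=2/5·0.39+1/2·1.81=1.061
n=4: y=1.061, sp=2, e=sp−y=0.939; I=2.949, D=e−e_prev=-0.671; u=1/2·0.939+1/2·2.949+0·(-0.671)=1.944; next y=2/5·1.061+1/2·1.944=1.3964
n=5: y=1.3964, sp=2, e=sp−y=0.6036; I=3.5526, D=e−e_prev=-0.3354; u=1/2·0.6036+1/2·3.5526+0·(-0.3354)=2.0781; next y=2/5·1.3964+1/2·2.0781=1.59761
n=6: y=1.59761, sp=2, e=sp−y=0.40239; I=3.95499, D=e−e_prev=-0.20121; u=1/2·0.40239+1/2·3.95499+0·(-0.20121)=2.17869; next y=2/5·1.59761+1/2·2.17869=1.728389
n=7: y=1.728389, sp=2, e=sp−y=0.271611; I=4.226601, D=e−e_prev=-0.130779; u=1/2·0.271611+1/2·4.226601+0·(-0.130779)=2.249106; next y=2/5·1.728389+1/2·2.249106≈1.815909
n=8: y≈1.815909, sp=2, e=sp−y≈0.184091; I≈4.410692, D=e−e_prev≈-0.087520; u=1/2·0.184091+1/2·4.410692+0·(-0.087520)≈2.297392; next y=2/5·1.815909+1/2·2.297392≈1.875059
n=9: y≈1.875059, sp=1, e=sp−y≈-0.875059; I≈3.535633, D=e−e_prev≈-1.059151; u=1/2·(-0.875059)+1/2·3.535633+0·(-1.059151)≈1.330287; next y=2/5·1.875059+1/2·1.330287≈1.415167
n=10: y≈1.415167, sp=1, e=sp−y≈-0.415167; I≈3.120466, D=e−e_prev≈0.459892; u=1/2·(-0.415167)+1/2·3.120466+0·0.459892≈1.352649; next y=2/5·1.415167+1/2·1.352649≈1.242392
n=11: y≈1.242392, sp=1, e=sp−y≈-0.242392; I≈2.878074, D=e−e_prev≈0.172776; u=1/2·(-0.242392)+1/2·2.878074+0·0.172776≈1.317841; next y=2/5·1.242392+1/2·1.317841≈1.155877
n=12: y≈1.155877, sp=1, e=sp−y≈-0.155877; I≈2.722197, D=e−e_prev≈0.086514; u=1/2·(-0.155877)+1/2·2.722197+0·0.086514≈1.283160; next y=2/5·1.155877+1/2·1.283160≈1.103931
n=13: y≈1.103931, sp=1, e=sp−y≈-0.103931; I≈2.618266, D=e−e_prev≈0.051946; u=1/2·(-0.103931)+1/2·2.618266+0·0.051946≈1.257168; next y=2/5·1.103931+1/2·1.257168≈1.070156
n=14: y≈1.070156, sp=1, e=sp−y≈-0.070156; I≈2.548110, D=e−e_prev≈0.033775; u=1/2·(-0.070156)+1/2·2.548110+0·0.033775≈1.238977; next y=2/5·1.070156+1/2·1.238977≈1.047551

0 -2 -2.000 0.000
1 -2 -2.000 -1.000
2 2 1.900 -1.400
3 2 1.810 0.390
4 2 1.944 1.061
5 2 2.078 1.396
6 2 2.179 1.598
7 2 2.249 1.728
8 2 2.297 1.816
9 1 1.330 1.875
10 1 1.353 1.415
11 1 1.318 1.242
12 1 1.283 1.156
13 1 1.257 1.104
14 1 1.239 1.070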